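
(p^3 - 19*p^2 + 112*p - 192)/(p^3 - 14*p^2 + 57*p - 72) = (p - 8)/(p - 3)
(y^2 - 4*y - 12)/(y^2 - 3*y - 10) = (y - 6)/(y - 5)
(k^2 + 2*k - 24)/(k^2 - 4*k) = (k + 6)/k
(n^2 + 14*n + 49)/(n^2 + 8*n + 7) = (n + 7)/(n + 1)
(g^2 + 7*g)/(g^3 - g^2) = (g + 7)/(g*(g - 1))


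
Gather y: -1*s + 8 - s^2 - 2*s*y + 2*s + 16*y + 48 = -s^2 + s + y*(16 - 2*s) + 56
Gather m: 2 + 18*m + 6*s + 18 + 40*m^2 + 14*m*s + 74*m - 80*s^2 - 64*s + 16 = 40*m^2 + m*(14*s + 92) - 80*s^2 - 58*s + 36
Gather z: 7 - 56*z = 7 - 56*z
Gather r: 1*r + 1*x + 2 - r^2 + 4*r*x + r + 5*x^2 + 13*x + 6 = -r^2 + r*(4*x + 2) + 5*x^2 + 14*x + 8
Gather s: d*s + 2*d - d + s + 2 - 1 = d + s*(d + 1) + 1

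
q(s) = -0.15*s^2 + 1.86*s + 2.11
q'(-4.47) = 3.20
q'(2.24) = 1.19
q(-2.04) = -2.31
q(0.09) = 2.28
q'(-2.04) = 2.47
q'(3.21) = 0.90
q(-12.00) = -41.81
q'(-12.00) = 5.46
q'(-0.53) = 2.02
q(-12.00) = -41.81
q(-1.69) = -1.46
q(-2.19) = -2.68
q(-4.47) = -9.20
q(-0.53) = 1.08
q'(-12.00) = 5.46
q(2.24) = 5.52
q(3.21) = 6.53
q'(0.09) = 1.83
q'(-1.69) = 2.37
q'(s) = 1.86 - 0.3*s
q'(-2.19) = 2.52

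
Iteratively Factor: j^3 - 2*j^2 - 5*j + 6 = (j - 1)*(j^2 - j - 6) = (j - 3)*(j - 1)*(j + 2)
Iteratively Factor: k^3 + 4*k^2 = (k)*(k^2 + 4*k) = k*(k + 4)*(k)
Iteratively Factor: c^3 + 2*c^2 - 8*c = (c - 2)*(c^2 + 4*c) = c*(c - 2)*(c + 4)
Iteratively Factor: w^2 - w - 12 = (w - 4)*(w + 3)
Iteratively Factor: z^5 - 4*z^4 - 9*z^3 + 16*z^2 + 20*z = (z + 2)*(z^4 - 6*z^3 + 3*z^2 + 10*z) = (z - 2)*(z + 2)*(z^3 - 4*z^2 - 5*z) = (z - 5)*(z - 2)*(z + 2)*(z^2 + z) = z*(z - 5)*(z - 2)*(z + 2)*(z + 1)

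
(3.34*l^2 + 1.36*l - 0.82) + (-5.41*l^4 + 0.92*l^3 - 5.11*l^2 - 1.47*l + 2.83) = -5.41*l^4 + 0.92*l^3 - 1.77*l^2 - 0.11*l + 2.01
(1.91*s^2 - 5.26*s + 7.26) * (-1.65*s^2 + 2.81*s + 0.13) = -3.1515*s^4 + 14.0461*s^3 - 26.5113*s^2 + 19.7168*s + 0.9438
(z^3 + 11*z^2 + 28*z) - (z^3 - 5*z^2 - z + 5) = 16*z^2 + 29*z - 5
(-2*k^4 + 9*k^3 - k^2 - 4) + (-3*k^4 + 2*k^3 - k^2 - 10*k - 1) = -5*k^4 + 11*k^3 - 2*k^2 - 10*k - 5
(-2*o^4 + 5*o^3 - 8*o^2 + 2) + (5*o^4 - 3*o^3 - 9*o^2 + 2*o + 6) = 3*o^4 + 2*o^3 - 17*o^2 + 2*o + 8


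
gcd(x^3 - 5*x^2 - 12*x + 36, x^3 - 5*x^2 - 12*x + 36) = x^3 - 5*x^2 - 12*x + 36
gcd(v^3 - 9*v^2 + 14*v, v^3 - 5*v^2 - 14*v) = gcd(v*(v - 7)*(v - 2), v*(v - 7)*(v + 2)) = v^2 - 7*v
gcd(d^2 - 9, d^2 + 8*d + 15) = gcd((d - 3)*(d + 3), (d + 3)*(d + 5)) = d + 3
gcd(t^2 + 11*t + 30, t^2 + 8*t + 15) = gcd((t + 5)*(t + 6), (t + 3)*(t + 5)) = t + 5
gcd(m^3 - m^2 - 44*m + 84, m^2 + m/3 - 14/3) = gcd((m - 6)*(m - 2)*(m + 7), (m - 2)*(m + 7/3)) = m - 2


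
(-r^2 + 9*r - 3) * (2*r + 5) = -2*r^3 + 13*r^2 + 39*r - 15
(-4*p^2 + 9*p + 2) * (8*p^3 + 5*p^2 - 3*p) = -32*p^5 + 52*p^4 + 73*p^3 - 17*p^2 - 6*p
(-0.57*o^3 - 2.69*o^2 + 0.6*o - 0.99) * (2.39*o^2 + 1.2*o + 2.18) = -1.3623*o^5 - 7.1131*o^4 - 3.0366*o^3 - 7.5103*o^2 + 0.12*o - 2.1582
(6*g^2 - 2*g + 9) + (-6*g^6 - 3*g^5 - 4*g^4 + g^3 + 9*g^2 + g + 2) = -6*g^6 - 3*g^5 - 4*g^4 + g^3 + 15*g^2 - g + 11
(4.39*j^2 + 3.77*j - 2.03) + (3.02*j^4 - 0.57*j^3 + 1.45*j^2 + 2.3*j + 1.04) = 3.02*j^4 - 0.57*j^3 + 5.84*j^2 + 6.07*j - 0.99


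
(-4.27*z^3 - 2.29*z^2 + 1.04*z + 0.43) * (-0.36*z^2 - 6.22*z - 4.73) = 1.5372*z^5 + 27.3838*z^4 + 34.0665*z^3 + 4.2081*z^2 - 7.5938*z - 2.0339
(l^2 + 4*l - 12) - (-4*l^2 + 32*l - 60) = 5*l^2 - 28*l + 48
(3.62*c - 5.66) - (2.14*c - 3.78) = 1.48*c - 1.88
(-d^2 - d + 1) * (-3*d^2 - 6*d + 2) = 3*d^4 + 9*d^3 + d^2 - 8*d + 2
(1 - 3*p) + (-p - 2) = -4*p - 1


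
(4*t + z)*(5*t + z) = 20*t^2 + 9*t*z + z^2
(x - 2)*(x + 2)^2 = x^3 + 2*x^2 - 4*x - 8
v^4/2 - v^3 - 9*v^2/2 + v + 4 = (v/2 + 1/2)*(v - 4)*(v - 1)*(v + 2)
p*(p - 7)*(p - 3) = p^3 - 10*p^2 + 21*p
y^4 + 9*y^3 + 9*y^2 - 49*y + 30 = (y - 1)^2*(y + 5)*(y + 6)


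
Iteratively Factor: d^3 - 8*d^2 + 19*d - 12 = (d - 3)*(d^2 - 5*d + 4) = (d - 4)*(d - 3)*(d - 1)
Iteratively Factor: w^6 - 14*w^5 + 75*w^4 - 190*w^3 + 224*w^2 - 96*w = (w - 2)*(w^5 - 12*w^4 + 51*w^3 - 88*w^2 + 48*w) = (w - 4)*(w - 2)*(w^4 - 8*w^3 + 19*w^2 - 12*w) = (w - 4)*(w - 2)*(w - 1)*(w^3 - 7*w^2 + 12*w) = (w - 4)^2*(w - 2)*(w - 1)*(w^2 - 3*w) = w*(w - 4)^2*(w - 2)*(w - 1)*(w - 3)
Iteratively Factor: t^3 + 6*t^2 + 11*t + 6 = (t + 2)*(t^2 + 4*t + 3) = (t + 1)*(t + 2)*(t + 3)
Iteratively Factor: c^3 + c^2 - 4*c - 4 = (c + 2)*(c^2 - c - 2) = (c - 2)*(c + 2)*(c + 1)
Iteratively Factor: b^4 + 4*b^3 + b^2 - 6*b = (b + 2)*(b^3 + 2*b^2 - 3*b) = (b + 2)*(b + 3)*(b^2 - b) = b*(b + 2)*(b + 3)*(b - 1)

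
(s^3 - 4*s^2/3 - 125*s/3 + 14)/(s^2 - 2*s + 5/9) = 3*(s^2 - s - 42)/(3*s - 5)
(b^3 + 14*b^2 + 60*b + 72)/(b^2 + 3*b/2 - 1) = 2*(b^2 + 12*b + 36)/(2*b - 1)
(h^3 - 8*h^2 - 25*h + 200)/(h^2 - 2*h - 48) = (h^2 - 25)/(h + 6)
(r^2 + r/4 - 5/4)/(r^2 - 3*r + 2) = (r + 5/4)/(r - 2)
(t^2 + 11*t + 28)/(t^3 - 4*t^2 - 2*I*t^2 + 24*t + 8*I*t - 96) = (t^2 + 11*t + 28)/(t^3 - 2*t^2*(2 + I) + 8*t*(3 + I) - 96)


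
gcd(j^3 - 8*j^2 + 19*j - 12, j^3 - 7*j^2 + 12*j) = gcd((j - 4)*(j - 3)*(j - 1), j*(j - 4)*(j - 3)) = j^2 - 7*j + 12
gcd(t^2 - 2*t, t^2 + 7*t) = t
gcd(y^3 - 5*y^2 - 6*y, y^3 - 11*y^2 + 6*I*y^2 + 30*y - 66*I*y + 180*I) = y - 6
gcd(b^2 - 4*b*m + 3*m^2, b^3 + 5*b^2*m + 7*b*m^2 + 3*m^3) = 1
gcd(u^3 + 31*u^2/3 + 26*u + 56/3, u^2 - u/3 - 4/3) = 1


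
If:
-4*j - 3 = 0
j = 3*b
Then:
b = -1/4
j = -3/4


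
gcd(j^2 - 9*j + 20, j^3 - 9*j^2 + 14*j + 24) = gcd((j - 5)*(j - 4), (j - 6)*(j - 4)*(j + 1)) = j - 4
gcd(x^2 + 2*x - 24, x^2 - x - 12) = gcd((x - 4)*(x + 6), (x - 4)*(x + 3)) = x - 4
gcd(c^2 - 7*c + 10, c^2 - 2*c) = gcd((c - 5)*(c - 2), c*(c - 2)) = c - 2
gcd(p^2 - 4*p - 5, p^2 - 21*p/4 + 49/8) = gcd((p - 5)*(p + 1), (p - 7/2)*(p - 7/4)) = 1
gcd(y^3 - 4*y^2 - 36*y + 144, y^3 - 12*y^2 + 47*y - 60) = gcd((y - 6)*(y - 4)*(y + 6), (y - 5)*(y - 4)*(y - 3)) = y - 4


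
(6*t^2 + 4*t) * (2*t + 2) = 12*t^3 + 20*t^2 + 8*t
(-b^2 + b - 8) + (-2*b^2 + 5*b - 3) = -3*b^2 + 6*b - 11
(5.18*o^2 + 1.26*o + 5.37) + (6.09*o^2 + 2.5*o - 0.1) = 11.27*o^2 + 3.76*o + 5.27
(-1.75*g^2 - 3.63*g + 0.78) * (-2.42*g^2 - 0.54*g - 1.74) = 4.235*g^4 + 9.7296*g^3 + 3.1176*g^2 + 5.895*g - 1.3572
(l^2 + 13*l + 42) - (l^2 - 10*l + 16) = 23*l + 26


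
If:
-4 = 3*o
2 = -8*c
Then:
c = -1/4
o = -4/3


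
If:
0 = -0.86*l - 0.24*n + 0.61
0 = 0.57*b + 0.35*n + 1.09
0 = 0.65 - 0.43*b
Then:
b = 1.51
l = 2.27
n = -5.58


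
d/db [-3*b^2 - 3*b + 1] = -6*b - 3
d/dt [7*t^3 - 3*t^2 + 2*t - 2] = 21*t^2 - 6*t + 2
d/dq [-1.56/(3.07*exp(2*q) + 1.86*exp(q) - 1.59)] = (9.5784*exp(q) + 2.9016)*exp(q)/(3.07*exp(2*q) + 1.86*exp(q) - 1.59)^2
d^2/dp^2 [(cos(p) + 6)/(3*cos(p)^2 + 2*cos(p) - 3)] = 3*(-27*sin(p)^4*cos(p) - 70*sin(p)^4 + 114*sin(p)^2 + 81*cos(p)/2 - 18*cos(3*p) + 3*cos(5*p)/2 + 12)/(-3*sin(p)^2 + 2*cos(p))^3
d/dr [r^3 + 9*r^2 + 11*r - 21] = 3*r^2 + 18*r + 11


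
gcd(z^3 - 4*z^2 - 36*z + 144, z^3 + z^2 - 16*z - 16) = z - 4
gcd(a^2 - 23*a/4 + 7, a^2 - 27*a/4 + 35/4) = a - 7/4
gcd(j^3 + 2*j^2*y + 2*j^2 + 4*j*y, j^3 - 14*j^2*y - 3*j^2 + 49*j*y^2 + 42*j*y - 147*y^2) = 1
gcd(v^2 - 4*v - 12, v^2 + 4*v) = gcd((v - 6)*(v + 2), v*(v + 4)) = 1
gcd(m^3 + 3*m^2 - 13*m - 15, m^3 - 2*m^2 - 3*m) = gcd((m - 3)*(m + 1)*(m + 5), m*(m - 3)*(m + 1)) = m^2 - 2*m - 3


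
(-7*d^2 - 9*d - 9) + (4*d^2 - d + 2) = -3*d^2 - 10*d - 7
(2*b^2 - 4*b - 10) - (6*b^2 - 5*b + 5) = -4*b^2 + b - 15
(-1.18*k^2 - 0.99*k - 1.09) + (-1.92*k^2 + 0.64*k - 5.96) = -3.1*k^2 - 0.35*k - 7.05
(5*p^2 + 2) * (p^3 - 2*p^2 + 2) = 5*p^5 - 10*p^4 + 2*p^3 + 6*p^2 + 4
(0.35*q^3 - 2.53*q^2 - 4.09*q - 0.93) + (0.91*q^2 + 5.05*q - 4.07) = 0.35*q^3 - 1.62*q^2 + 0.96*q - 5.0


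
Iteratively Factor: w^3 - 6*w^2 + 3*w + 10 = (w - 2)*(w^2 - 4*w - 5) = (w - 5)*(w - 2)*(w + 1)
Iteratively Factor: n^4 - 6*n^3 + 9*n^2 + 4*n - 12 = (n + 1)*(n^3 - 7*n^2 + 16*n - 12) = (n - 2)*(n + 1)*(n^2 - 5*n + 6) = (n - 3)*(n - 2)*(n + 1)*(n - 2)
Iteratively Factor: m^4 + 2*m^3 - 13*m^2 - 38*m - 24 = (m - 4)*(m^3 + 6*m^2 + 11*m + 6) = (m - 4)*(m + 2)*(m^2 + 4*m + 3) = (m - 4)*(m + 1)*(m + 2)*(m + 3)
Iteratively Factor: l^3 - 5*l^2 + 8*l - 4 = (l - 1)*(l^2 - 4*l + 4) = (l - 2)*(l - 1)*(l - 2)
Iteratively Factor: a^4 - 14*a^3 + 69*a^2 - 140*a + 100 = (a - 2)*(a^3 - 12*a^2 + 45*a - 50) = (a - 2)^2*(a^2 - 10*a + 25) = (a - 5)*(a - 2)^2*(a - 5)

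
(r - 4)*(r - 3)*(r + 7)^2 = r^4 + 7*r^3 - 37*r^2 - 175*r + 588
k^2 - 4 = (k - 2)*(k + 2)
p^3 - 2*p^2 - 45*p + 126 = (p - 6)*(p - 3)*(p + 7)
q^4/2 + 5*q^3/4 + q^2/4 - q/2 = q*(q/2 + 1/2)*(q - 1/2)*(q + 2)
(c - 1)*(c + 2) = c^2 + c - 2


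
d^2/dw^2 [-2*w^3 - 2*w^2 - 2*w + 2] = -12*w - 4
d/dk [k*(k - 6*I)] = 2*k - 6*I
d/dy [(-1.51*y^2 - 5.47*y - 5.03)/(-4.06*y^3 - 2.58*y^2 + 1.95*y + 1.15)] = (-6.1306*y^4 - 44.4164*y^3 - 78.3225*y^2 - 29.4278*y + 3.518)/(16.4836*y^6 + 20.9496*y^5 - 9.1776*y^4 - 19.4*y^3 - 2.1315*y^2 + 4.485*y + 1.3225)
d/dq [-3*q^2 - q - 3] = -6*q - 1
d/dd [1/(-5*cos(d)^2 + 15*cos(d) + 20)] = (3 - 2*cos(d))*sin(d)/(5*(sin(d)^2 + 3*cos(d) + 3)^2)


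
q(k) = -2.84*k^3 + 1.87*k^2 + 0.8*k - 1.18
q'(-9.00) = -722.98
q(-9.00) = 2213.45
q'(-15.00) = -1972.30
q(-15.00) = 9992.57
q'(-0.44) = -2.50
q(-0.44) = -0.93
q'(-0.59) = -4.37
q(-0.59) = -0.42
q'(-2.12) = -45.42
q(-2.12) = 32.59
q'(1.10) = -5.40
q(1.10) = -1.82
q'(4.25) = -137.20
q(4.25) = -182.02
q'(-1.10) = -13.62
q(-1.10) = 3.98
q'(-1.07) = -12.96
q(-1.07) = 3.58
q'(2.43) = -40.42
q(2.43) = -28.94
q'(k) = -8.52*k^2 + 3.74*k + 0.8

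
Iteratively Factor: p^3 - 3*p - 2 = (p + 1)*(p^2 - p - 2) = (p - 2)*(p + 1)*(p + 1)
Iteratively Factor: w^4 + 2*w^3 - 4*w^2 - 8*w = (w)*(w^3 + 2*w^2 - 4*w - 8) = w*(w + 2)*(w^2 - 4) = w*(w - 2)*(w + 2)*(w + 2)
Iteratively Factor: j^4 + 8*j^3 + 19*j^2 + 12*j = (j + 3)*(j^3 + 5*j^2 + 4*j) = j*(j + 3)*(j^2 + 5*j + 4) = j*(j + 3)*(j + 4)*(j + 1)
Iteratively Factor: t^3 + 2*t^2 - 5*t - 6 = (t + 1)*(t^2 + t - 6) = (t + 1)*(t + 3)*(t - 2)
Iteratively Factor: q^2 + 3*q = (q)*(q + 3)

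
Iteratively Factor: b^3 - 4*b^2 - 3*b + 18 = (b + 2)*(b^2 - 6*b + 9) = (b - 3)*(b + 2)*(b - 3)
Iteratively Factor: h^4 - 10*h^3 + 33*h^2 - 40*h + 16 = (h - 1)*(h^3 - 9*h^2 + 24*h - 16) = (h - 4)*(h - 1)*(h^2 - 5*h + 4) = (h - 4)*(h - 1)^2*(h - 4)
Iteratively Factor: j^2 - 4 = (j + 2)*(j - 2)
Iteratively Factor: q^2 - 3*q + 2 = (q - 2)*(q - 1)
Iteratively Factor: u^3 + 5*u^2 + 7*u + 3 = (u + 1)*(u^2 + 4*u + 3) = (u + 1)*(u + 3)*(u + 1)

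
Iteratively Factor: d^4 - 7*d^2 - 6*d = (d - 3)*(d^3 + 3*d^2 + 2*d) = (d - 3)*(d + 1)*(d^2 + 2*d) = (d - 3)*(d + 1)*(d + 2)*(d)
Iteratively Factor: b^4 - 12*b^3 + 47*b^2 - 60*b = (b - 4)*(b^3 - 8*b^2 + 15*b) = (b - 4)*(b - 3)*(b^2 - 5*b) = b*(b - 4)*(b - 3)*(b - 5)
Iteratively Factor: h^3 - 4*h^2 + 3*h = (h)*(h^2 - 4*h + 3) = h*(h - 1)*(h - 3)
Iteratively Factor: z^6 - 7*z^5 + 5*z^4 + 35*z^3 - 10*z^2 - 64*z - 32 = (z - 2)*(z^5 - 5*z^4 - 5*z^3 + 25*z^2 + 40*z + 16) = (z - 2)*(z + 1)*(z^4 - 6*z^3 + z^2 + 24*z + 16) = (z - 4)*(z - 2)*(z + 1)*(z^3 - 2*z^2 - 7*z - 4) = (z - 4)^2*(z - 2)*(z + 1)*(z^2 + 2*z + 1) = (z - 4)^2*(z - 2)*(z + 1)^2*(z + 1)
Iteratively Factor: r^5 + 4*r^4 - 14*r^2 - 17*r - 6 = (r + 1)*(r^4 + 3*r^3 - 3*r^2 - 11*r - 6) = (r + 1)*(r + 3)*(r^3 - 3*r - 2) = (r - 2)*(r + 1)*(r + 3)*(r^2 + 2*r + 1) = (r - 2)*(r + 1)^2*(r + 3)*(r + 1)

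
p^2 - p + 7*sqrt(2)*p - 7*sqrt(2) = (p - 1)*(p + 7*sqrt(2))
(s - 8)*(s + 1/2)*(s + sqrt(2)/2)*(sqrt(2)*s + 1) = sqrt(2)*s^4 - 15*sqrt(2)*s^3/2 + 2*s^3 - 15*s^2 - 7*sqrt(2)*s^2/2 - 8*s - 15*sqrt(2)*s/4 - 2*sqrt(2)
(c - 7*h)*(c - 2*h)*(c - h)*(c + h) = c^4 - 9*c^3*h + 13*c^2*h^2 + 9*c*h^3 - 14*h^4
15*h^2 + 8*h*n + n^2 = (3*h + n)*(5*h + n)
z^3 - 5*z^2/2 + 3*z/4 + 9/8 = (z - 3/2)^2*(z + 1/2)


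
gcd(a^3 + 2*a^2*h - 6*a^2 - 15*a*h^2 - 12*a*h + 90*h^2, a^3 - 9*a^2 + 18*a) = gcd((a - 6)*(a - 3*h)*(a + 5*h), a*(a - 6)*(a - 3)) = a - 6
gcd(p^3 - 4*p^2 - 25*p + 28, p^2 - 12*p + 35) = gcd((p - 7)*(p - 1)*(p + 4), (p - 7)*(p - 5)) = p - 7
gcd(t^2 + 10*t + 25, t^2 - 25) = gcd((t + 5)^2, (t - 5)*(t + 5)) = t + 5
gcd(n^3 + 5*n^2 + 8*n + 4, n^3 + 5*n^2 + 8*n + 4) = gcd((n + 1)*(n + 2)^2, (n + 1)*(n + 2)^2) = n^3 + 5*n^2 + 8*n + 4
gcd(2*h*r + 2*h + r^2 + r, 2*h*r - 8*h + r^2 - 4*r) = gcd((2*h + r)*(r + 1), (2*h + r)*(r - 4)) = 2*h + r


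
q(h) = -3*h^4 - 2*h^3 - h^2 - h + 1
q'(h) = -12*h^3 - 6*h^2 - 2*h - 1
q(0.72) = -1.79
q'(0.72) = -10.03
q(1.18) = -10.67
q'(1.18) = -31.43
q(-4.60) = -1164.12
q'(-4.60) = 1049.27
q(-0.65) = 1.24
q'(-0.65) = 1.06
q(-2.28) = -59.28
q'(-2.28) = 114.60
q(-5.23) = -1979.55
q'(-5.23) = 1562.01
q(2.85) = -254.20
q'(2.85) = -333.22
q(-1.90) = -26.09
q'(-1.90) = 63.45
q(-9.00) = -18296.00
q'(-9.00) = 8279.00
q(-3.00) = -194.00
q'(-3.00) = 275.00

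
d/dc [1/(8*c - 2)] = -2/(4*c - 1)^2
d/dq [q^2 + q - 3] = 2*q + 1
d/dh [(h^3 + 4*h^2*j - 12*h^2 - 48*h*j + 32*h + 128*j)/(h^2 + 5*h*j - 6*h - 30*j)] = (-(2*h + 5*j - 6)*(h^3 + 4*h^2*j - 12*h^2 - 48*h*j + 32*h + 128*j) + (h^2 + 5*h*j - 6*h - 30*j)*(3*h^2 + 8*h*j - 24*h - 48*j + 32))/(h^2 + 5*h*j - 6*h - 30*j)^2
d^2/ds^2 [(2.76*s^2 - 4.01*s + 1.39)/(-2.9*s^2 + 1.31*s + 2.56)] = (46.4777200000001*s^3 - 193.08084*s^2 + 210.3051*s - 88.481222)/(24.389*s^6 - 33.0513*s^5 - 49.65873*s^4 + 56.104549*s^3 + 43.836672*s^2 - 25.755648*s - 16.777216)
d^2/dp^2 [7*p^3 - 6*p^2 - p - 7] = 42*p - 12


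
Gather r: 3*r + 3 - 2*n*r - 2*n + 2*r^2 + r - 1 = -2*n + 2*r^2 + r*(4 - 2*n) + 2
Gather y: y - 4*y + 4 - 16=-3*y - 12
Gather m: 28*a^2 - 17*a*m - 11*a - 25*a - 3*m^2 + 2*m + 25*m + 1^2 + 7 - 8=28*a^2 - 36*a - 3*m^2 + m*(27 - 17*a)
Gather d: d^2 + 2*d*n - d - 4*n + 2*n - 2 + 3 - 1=d^2 + d*(2*n - 1) - 2*n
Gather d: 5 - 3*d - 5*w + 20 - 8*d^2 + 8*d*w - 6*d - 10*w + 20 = -8*d^2 + d*(8*w - 9) - 15*w + 45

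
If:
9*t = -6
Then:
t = -2/3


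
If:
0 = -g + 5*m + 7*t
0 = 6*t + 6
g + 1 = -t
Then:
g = 0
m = 7/5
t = -1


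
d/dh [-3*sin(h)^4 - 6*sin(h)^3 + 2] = -6*(2*sin(h) + 3)*sin(h)^2*cos(h)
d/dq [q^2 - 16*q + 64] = 2*q - 16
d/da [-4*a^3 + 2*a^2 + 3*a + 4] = -12*a^2 + 4*a + 3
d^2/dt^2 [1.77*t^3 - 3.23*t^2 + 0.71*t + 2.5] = 10.62*t - 6.46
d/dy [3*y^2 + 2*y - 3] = 6*y + 2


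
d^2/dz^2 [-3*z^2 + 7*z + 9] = -6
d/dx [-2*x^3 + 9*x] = 9 - 6*x^2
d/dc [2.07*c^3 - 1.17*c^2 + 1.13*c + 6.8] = 6.21*c^2 - 2.34*c + 1.13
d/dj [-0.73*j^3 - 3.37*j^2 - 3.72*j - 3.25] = -2.19*j^2 - 6.74*j - 3.72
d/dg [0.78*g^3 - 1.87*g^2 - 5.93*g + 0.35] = 2.34*g^2 - 3.74*g - 5.93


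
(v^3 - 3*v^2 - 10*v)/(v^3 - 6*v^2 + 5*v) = (v + 2)/(v - 1)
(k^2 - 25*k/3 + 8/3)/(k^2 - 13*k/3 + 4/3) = (k - 8)/(k - 4)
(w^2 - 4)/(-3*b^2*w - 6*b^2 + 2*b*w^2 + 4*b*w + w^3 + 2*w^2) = (w - 2)/(-3*b^2 + 2*b*w + w^2)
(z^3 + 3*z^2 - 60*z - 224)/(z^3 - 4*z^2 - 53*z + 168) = (z + 4)/(z - 3)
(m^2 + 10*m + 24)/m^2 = 1 + 10/m + 24/m^2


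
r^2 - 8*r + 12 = (r - 6)*(r - 2)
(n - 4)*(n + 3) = n^2 - n - 12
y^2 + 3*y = y*(y + 3)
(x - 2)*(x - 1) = x^2 - 3*x + 2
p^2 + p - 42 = (p - 6)*(p + 7)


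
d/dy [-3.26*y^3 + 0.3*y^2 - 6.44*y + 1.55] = -9.78*y^2 + 0.6*y - 6.44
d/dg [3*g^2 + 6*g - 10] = 6*g + 6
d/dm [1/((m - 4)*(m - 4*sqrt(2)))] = ((4 - m)*(m - 4*sqrt(2))^2 + (-m + 4*sqrt(2))*(m - 4)^2)/((m - 4)^3*(m - 4*sqrt(2))^3)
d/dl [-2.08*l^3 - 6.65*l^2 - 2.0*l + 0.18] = -6.24*l^2 - 13.3*l - 2.0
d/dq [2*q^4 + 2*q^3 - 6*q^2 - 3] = 2*q*(4*q^2 + 3*q - 6)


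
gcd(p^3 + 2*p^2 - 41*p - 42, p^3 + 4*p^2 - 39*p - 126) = p^2 + p - 42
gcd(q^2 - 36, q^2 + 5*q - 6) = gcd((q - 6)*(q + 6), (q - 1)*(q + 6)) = q + 6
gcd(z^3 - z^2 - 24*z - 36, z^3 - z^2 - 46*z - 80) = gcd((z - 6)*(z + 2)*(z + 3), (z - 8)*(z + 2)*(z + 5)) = z + 2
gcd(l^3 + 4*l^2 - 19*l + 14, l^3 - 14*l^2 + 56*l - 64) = l - 2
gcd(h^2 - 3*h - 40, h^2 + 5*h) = h + 5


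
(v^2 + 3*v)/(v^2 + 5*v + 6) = v/(v + 2)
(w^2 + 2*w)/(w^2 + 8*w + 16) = w*(w + 2)/(w^2 + 8*w + 16)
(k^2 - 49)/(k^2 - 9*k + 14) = (k + 7)/(k - 2)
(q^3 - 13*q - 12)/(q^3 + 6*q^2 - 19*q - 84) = (q + 1)/(q + 7)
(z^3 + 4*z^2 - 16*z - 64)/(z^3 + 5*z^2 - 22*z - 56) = (z^2 + 8*z + 16)/(z^2 + 9*z + 14)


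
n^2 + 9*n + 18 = (n + 3)*(n + 6)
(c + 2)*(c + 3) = c^2 + 5*c + 6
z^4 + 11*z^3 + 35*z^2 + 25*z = z*(z + 1)*(z + 5)^2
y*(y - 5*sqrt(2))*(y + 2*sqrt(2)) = y^3 - 3*sqrt(2)*y^2 - 20*y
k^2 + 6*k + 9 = (k + 3)^2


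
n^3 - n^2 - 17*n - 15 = (n - 5)*(n + 1)*(n + 3)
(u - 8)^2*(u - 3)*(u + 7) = u^4 - 12*u^3 - 21*u^2 + 592*u - 1344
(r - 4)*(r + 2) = r^2 - 2*r - 8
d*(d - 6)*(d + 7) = d^3 + d^2 - 42*d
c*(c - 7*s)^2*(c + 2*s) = c^4 - 12*c^3*s + 21*c^2*s^2 + 98*c*s^3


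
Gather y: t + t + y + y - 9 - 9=2*t + 2*y - 18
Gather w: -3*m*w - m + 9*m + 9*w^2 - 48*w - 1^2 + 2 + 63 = 8*m + 9*w^2 + w*(-3*m - 48) + 64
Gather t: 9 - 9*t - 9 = -9*t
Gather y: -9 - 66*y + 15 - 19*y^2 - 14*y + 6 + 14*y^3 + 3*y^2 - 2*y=14*y^3 - 16*y^2 - 82*y + 12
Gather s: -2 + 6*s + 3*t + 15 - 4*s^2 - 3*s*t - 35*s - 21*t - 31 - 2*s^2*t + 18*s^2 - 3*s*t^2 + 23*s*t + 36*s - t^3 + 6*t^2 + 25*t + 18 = s^2*(14 - 2*t) + s*(-3*t^2 + 20*t + 7) - t^3 + 6*t^2 + 7*t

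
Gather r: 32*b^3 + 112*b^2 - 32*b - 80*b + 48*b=32*b^3 + 112*b^2 - 64*b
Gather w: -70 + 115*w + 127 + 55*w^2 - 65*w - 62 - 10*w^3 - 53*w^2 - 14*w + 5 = -10*w^3 + 2*w^2 + 36*w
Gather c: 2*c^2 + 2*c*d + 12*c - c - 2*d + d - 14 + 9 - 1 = 2*c^2 + c*(2*d + 11) - d - 6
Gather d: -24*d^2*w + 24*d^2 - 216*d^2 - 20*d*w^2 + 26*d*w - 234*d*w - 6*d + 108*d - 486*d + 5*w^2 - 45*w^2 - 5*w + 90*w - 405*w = d^2*(-24*w - 192) + d*(-20*w^2 - 208*w - 384) - 40*w^2 - 320*w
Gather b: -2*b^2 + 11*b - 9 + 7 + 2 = -2*b^2 + 11*b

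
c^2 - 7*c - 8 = (c - 8)*(c + 1)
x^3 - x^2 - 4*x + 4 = (x - 2)*(x - 1)*(x + 2)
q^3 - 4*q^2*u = q^2*(q - 4*u)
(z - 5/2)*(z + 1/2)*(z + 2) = z^3 - 21*z/4 - 5/2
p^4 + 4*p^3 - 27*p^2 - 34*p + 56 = (p - 4)*(p - 1)*(p + 2)*(p + 7)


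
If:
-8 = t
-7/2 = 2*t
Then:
No Solution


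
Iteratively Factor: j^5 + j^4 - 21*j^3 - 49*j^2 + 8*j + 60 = (j + 3)*(j^4 - 2*j^3 - 15*j^2 - 4*j + 20) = (j - 5)*(j + 3)*(j^3 + 3*j^2 - 4) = (j - 5)*(j + 2)*(j + 3)*(j^2 + j - 2) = (j - 5)*(j + 2)^2*(j + 3)*(j - 1)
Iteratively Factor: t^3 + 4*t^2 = (t + 4)*(t^2) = t*(t + 4)*(t)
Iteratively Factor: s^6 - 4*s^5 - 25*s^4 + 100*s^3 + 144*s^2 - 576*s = (s - 4)*(s^5 - 25*s^3 + 144*s) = s*(s - 4)*(s^4 - 25*s^2 + 144) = s*(s - 4)*(s + 4)*(s^3 - 4*s^2 - 9*s + 36) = s*(s - 4)*(s - 3)*(s + 4)*(s^2 - s - 12) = s*(s - 4)*(s - 3)*(s + 3)*(s + 4)*(s - 4)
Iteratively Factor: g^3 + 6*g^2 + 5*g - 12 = (g - 1)*(g^2 + 7*g + 12) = (g - 1)*(g + 3)*(g + 4)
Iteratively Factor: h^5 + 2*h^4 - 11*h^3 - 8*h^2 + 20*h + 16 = (h - 2)*(h^4 + 4*h^3 - 3*h^2 - 14*h - 8) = (h - 2)^2*(h^3 + 6*h^2 + 9*h + 4) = (h - 2)^2*(h + 1)*(h^2 + 5*h + 4) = (h - 2)^2*(h + 1)*(h + 4)*(h + 1)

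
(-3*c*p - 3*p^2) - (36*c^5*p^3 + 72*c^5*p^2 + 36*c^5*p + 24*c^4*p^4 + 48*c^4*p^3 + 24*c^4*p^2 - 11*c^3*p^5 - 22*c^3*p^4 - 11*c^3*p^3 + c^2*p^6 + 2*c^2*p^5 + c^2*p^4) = -36*c^5*p^3 - 72*c^5*p^2 - 36*c^5*p - 24*c^4*p^4 - 48*c^4*p^3 - 24*c^4*p^2 + 11*c^3*p^5 + 22*c^3*p^4 + 11*c^3*p^3 - c^2*p^6 - 2*c^2*p^5 - c^2*p^4 - 3*c*p - 3*p^2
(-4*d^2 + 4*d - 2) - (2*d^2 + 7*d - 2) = -6*d^2 - 3*d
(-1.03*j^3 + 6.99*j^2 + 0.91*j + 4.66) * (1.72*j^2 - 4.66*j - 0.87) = -1.7716*j^5 + 16.8226*j^4 - 30.1121*j^3 - 2.3067*j^2 - 22.5073*j - 4.0542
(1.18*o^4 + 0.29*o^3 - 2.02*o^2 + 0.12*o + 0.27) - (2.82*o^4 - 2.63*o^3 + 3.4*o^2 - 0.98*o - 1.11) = -1.64*o^4 + 2.92*o^3 - 5.42*o^2 + 1.1*o + 1.38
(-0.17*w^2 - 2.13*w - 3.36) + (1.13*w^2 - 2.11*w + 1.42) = 0.96*w^2 - 4.24*w - 1.94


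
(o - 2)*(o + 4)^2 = o^3 + 6*o^2 - 32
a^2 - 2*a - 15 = (a - 5)*(a + 3)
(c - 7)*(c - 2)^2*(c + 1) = c^4 - 10*c^3 + 21*c^2 + 4*c - 28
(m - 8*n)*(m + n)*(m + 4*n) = m^3 - 3*m^2*n - 36*m*n^2 - 32*n^3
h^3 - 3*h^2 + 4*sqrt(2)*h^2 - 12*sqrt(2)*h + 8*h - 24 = (h - 3)*(h + 2*sqrt(2))^2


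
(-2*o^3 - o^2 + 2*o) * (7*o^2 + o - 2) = -14*o^5 - 9*o^4 + 17*o^3 + 4*o^2 - 4*o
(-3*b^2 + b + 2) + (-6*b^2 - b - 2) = -9*b^2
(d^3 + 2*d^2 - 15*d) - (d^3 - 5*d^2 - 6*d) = 7*d^2 - 9*d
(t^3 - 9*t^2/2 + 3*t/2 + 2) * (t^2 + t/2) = t^5 - 4*t^4 - 3*t^3/4 + 11*t^2/4 + t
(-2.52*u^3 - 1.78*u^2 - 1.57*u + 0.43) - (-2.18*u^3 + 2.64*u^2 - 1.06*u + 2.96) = -0.34*u^3 - 4.42*u^2 - 0.51*u - 2.53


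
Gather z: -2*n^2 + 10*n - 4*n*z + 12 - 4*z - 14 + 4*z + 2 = -2*n^2 - 4*n*z + 10*n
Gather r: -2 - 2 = -4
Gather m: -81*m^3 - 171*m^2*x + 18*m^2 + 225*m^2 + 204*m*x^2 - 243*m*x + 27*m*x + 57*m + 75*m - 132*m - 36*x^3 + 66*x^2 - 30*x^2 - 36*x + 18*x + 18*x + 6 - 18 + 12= -81*m^3 + m^2*(243 - 171*x) + m*(204*x^2 - 216*x) - 36*x^3 + 36*x^2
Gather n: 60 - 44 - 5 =11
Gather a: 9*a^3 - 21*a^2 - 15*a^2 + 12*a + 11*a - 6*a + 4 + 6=9*a^3 - 36*a^2 + 17*a + 10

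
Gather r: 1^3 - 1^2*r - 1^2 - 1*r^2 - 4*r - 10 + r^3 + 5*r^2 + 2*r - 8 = r^3 + 4*r^2 - 3*r - 18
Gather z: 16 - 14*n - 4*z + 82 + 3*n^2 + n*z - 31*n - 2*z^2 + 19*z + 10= 3*n^2 - 45*n - 2*z^2 + z*(n + 15) + 108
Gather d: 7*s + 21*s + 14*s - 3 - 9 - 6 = 42*s - 18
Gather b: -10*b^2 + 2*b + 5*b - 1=-10*b^2 + 7*b - 1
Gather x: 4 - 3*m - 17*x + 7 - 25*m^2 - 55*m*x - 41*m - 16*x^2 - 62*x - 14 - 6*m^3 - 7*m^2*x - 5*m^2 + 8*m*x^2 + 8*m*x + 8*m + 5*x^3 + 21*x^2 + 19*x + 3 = -6*m^3 - 30*m^2 - 36*m + 5*x^3 + x^2*(8*m + 5) + x*(-7*m^2 - 47*m - 60)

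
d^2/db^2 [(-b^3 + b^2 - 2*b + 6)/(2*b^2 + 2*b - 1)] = 6*(-6*b^3 + 28*b^2 + 19*b + 11)/(8*b^6 + 24*b^5 + 12*b^4 - 16*b^3 - 6*b^2 + 6*b - 1)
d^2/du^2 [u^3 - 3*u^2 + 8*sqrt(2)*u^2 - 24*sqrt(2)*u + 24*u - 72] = 6*u - 6 + 16*sqrt(2)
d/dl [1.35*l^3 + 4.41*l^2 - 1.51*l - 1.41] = 4.05*l^2 + 8.82*l - 1.51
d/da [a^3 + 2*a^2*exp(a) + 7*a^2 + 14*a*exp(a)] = 2*a^2*exp(a) + 3*a^2 + 18*a*exp(a) + 14*a + 14*exp(a)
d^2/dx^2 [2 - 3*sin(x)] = 3*sin(x)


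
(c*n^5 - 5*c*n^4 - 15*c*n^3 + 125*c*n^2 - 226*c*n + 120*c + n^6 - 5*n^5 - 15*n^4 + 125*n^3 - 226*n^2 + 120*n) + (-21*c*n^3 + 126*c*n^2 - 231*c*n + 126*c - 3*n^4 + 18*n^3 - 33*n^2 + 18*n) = c*n^5 - 5*c*n^4 - 36*c*n^3 + 251*c*n^2 - 457*c*n + 246*c + n^6 - 5*n^5 - 18*n^4 + 143*n^3 - 259*n^2 + 138*n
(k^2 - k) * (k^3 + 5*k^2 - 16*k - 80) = k^5 + 4*k^4 - 21*k^3 - 64*k^2 + 80*k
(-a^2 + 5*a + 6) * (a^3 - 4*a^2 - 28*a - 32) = -a^5 + 9*a^4 + 14*a^3 - 132*a^2 - 328*a - 192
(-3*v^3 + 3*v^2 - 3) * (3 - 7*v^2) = 21*v^5 - 21*v^4 - 9*v^3 + 30*v^2 - 9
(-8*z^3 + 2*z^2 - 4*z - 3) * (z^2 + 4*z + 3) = -8*z^5 - 30*z^4 - 20*z^3 - 13*z^2 - 24*z - 9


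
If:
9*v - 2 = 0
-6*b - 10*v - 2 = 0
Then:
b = -19/27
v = 2/9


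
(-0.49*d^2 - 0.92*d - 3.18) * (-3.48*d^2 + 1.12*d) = 1.7052*d^4 + 2.6528*d^3 + 10.036*d^2 - 3.5616*d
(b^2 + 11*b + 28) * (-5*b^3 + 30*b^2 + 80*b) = -5*b^5 - 25*b^4 + 270*b^3 + 1720*b^2 + 2240*b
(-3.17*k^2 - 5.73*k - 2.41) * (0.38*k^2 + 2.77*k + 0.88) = -1.2046*k^4 - 10.9583*k^3 - 19.5775*k^2 - 11.7181*k - 2.1208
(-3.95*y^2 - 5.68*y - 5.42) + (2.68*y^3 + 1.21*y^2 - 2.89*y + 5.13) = 2.68*y^3 - 2.74*y^2 - 8.57*y - 0.29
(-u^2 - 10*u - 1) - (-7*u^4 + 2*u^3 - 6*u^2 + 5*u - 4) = 7*u^4 - 2*u^3 + 5*u^2 - 15*u + 3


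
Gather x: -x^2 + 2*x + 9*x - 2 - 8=-x^2 + 11*x - 10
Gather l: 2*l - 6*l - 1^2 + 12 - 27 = -4*l - 16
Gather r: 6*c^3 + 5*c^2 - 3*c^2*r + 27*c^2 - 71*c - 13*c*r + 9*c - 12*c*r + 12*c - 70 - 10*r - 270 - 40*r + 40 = 6*c^3 + 32*c^2 - 50*c + r*(-3*c^2 - 25*c - 50) - 300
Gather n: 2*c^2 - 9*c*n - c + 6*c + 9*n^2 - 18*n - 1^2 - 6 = 2*c^2 + 5*c + 9*n^2 + n*(-9*c - 18) - 7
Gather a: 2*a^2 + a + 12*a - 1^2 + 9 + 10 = 2*a^2 + 13*a + 18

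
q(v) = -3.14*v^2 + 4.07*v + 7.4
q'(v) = 4.07 - 6.28*v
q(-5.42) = -106.90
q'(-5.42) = 38.11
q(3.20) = -11.73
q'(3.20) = -16.03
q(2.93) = -7.63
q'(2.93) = -14.33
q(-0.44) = 5.00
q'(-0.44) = 6.83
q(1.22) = 7.69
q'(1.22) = -3.59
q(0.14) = 7.91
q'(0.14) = 3.19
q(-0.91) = 1.10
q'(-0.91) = 9.78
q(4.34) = -34.08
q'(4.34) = -23.19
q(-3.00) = -33.07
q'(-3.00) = 22.91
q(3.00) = -8.65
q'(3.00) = -14.77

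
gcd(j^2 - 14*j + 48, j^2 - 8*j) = j - 8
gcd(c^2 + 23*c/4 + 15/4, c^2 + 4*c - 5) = c + 5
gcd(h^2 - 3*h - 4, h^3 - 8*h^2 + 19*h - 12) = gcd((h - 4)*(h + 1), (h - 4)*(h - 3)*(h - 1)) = h - 4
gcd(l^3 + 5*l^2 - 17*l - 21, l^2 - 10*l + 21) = l - 3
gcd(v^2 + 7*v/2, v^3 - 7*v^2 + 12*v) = v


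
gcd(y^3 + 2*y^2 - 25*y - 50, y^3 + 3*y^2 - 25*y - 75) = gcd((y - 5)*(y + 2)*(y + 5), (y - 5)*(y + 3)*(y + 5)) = y^2 - 25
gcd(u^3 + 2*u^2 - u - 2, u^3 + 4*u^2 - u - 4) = u^2 - 1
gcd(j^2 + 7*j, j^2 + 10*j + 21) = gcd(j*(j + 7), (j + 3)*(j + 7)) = j + 7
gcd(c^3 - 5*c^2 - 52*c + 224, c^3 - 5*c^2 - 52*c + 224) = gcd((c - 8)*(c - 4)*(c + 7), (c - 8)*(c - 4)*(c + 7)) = c^3 - 5*c^2 - 52*c + 224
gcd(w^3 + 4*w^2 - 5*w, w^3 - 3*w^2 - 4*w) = w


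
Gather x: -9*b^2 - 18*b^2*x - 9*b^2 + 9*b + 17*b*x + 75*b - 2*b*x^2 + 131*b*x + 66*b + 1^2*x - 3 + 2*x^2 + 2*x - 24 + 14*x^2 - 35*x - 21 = -18*b^2 + 150*b + x^2*(16 - 2*b) + x*(-18*b^2 + 148*b - 32) - 48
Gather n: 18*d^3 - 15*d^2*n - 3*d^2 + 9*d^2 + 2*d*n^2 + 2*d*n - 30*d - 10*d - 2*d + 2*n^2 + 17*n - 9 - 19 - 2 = 18*d^3 + 6*d^2 - 42*d + n^2*(2*d + 2) + n*(-15*d^2 + 2*d + 17) - 30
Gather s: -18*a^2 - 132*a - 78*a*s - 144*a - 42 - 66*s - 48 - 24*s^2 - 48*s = -18*a^2 - 276*a - 24*s^2 + s*(-78*a - 114) - 90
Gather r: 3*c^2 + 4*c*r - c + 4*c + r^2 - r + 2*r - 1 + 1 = 3*c^2 + 3*c + r^2 + r*(4*c + 1)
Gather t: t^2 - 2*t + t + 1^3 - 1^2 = t^2 - t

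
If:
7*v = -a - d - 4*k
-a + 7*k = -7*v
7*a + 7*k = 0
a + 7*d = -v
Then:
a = 0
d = 0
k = 0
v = 0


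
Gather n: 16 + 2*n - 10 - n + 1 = n + 7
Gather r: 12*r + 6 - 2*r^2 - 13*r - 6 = -2*r^2 - r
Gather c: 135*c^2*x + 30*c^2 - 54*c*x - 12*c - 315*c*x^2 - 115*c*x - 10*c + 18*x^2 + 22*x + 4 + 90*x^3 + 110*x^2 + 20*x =c^2*(135*x + 30) + c*(-315*x^2 - 169*x - 22) + 90*x^3 + 128*x^2 + 42*x + 4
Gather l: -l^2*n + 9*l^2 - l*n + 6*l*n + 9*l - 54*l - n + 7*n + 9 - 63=l^2*(9 - n) + l*(5*n - 45) + 6*n - 54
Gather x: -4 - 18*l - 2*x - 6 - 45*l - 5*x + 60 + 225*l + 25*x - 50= 162*l + 18*x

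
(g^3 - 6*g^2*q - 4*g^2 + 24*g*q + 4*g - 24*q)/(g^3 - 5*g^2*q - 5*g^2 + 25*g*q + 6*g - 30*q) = (-g^2 + 6*g*q + 2*g - 12*q)/(-g^2 + 5*g*q + 3*g - 15*q)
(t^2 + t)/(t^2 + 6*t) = (t + 1)/(t + 6)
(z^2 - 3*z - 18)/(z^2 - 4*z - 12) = (z + 3)/(z + 2)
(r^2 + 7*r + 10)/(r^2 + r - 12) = (r^2 + 7*r + 10)/(r^2 + r - 12)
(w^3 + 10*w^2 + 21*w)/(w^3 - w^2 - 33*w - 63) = w*(w + 7)/(w^2 - 4*w - 21)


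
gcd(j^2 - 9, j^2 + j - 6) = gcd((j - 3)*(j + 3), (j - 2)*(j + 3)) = j + 3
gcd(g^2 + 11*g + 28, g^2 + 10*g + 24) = g + 4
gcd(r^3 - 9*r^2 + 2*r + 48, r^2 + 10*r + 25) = 1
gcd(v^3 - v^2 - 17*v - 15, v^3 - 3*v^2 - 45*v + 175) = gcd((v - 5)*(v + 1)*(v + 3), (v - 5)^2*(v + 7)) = v - 5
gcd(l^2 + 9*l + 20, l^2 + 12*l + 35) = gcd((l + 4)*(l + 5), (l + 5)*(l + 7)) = l + 5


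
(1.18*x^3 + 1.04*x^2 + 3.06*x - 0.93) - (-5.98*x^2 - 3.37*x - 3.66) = 1.18*x^3 + 7.02*x^2 + 6.43*x + 2.73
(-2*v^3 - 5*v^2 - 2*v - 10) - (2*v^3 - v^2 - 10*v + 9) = -4*v^3 - 4*v^2 + 8*v - 19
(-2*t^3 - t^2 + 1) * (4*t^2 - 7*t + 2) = -8*t^5 + 10*t^4 + 3*t^3 + 2*t^2 - 7*t + 2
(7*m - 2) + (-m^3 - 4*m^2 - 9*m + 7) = -m^3 - 4*m^2 - 2*m + 5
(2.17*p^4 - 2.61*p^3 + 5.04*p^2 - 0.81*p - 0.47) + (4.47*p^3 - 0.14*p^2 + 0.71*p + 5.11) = 2.17*p^4 + 1.86*p^3 + 4.9*p^2 - 0.1*p + 4.64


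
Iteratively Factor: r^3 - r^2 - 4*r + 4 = (r + 2)*(r^2 - 3*r + 2) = (r - 1)*(r + 2)*(r - 2)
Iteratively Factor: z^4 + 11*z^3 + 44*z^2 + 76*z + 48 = (z + 3)*(z^3 + 8*z^2 + 20*z + 16) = (z + 2)*(z + 3)*(z^2 + 6*z + 8) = (z + 2)^2*(z + 3)*(z + 4)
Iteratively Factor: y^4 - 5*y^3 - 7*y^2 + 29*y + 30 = (y + 1)*(y^3 - 6*y^2 - y + 30) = (y - 3)*(y + 1)*(y^2 - 3*y - 10) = (y - 5)*(y - 3)*(y + 1)*(y + 2)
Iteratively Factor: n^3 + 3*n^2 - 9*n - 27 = (n - 3)*(n^2 + 6*n + 9) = (n - 3)*(n + 3)*(n + 3)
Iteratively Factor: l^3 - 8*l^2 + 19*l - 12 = (l - 1)*(l^2 - 7*l + 12) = (l - 4)*(l - 1)*(l - 3)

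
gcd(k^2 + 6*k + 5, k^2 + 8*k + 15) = k + 5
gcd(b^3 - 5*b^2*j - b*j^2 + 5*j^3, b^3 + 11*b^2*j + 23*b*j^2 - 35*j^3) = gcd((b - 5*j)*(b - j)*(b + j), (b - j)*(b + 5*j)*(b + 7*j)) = b - j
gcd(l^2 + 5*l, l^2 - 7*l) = l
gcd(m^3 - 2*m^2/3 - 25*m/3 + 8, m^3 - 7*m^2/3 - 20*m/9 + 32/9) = m^2 - 11*m/3 + 8/3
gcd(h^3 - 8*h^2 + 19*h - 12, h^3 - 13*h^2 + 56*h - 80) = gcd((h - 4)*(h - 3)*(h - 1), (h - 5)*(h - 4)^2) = h - 4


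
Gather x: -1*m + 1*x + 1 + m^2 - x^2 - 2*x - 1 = m^2 - m - x^2 - x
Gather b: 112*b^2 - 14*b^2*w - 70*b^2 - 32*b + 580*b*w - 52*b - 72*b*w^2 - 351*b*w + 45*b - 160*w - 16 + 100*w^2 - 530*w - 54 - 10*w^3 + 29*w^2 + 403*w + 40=b^2*(42 - 14*w) + b*(-72*w^2 + 229*w - 39) - 10*w^3 + 129*w^2 - 287*w - 30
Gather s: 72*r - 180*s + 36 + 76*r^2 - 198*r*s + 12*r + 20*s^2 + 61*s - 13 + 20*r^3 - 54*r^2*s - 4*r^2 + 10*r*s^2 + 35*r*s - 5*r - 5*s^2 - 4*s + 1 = 20*r^3 + 72*r^2 + 79*r + s^2*(10*r + 15) + s*(-54*r^2 - 163*r - 123) + 24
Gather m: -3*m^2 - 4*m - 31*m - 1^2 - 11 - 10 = -3*m^2 - 35*m - 22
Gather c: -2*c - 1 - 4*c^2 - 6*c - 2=-4*c^2 - 8*c - 3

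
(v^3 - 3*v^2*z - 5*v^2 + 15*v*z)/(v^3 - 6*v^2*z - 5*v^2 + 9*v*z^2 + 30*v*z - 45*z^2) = v/(v - 3*z)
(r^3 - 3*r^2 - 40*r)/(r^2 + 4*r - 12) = r*(r^2 - 3*r - 40)/(r^2 + 4*r - 12)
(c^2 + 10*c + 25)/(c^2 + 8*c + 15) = (c + 5)/(c + 3)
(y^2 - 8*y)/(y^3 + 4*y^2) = (y - 8)/(y*(y + 4))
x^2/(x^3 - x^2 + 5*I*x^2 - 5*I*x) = x/(x^2 - x + 5*I*x - 5*I)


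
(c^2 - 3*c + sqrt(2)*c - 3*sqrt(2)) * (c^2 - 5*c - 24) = c^4 - 8*c^3 + sqrt(2)*c^3 - 8*sqrt(2)*c^2 - 9*c^2 - 9*sqrt(2)*c + 72*c + 72*sqrt(2)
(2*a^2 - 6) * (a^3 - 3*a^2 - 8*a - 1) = 2*a^5 - 6*a^4 - 22*a^3 + 16*a^2 + 48*a + 6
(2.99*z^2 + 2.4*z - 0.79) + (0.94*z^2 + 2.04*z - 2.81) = 3.93*z^2 + 4.44*z - 3.6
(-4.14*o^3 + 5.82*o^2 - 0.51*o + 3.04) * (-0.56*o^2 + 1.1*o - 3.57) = 2.3184*o^5 - 7.8132*o^4 + 21.4674*o^3 - 23.0408*o^2 + 5.1647*o - 10.8528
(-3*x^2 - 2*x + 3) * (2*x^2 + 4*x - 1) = -6*x^4 - 16*x^3 + x^2 + 14*x - 3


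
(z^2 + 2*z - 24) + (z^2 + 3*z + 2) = 2*z^2 + 5*z - 22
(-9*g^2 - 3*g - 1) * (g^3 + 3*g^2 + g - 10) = -9*g^5 - 30*g^4 - 19*g^3 + 84*g^2 + 29*g + 10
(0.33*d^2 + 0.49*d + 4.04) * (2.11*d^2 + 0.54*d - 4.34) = 0.6963*d^4 + 1.2121*d^3 + 7.3568*d^2 + 0.0550000000000002*d - 17.5336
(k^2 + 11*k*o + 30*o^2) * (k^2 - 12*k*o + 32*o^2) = k^4 - k^3*o - 70*k^2*o^2 - 8*k*o^3 + 960*o^4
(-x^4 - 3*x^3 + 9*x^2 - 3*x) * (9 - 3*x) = 3*x^5 - 54*x^3 + 90*x^2 - 27*x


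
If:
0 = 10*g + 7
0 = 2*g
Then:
No Solution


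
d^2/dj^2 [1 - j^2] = -2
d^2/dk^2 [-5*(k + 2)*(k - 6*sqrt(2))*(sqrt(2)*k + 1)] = -30*sqrt(2)*k - 20*sqrt(2) + 110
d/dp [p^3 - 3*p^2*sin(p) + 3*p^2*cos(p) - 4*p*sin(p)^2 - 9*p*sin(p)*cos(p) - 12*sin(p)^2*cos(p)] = -3*sqrt(2)*p^2*sin(p + pi/4) + 3*p^2 - 4*p*sin(2*p) - 9*p*cos(2*p) + 6*sqrt(2)*p*cos(p + pi/4) + 3*sin(p) - 9*sin(2*p)/2 - 9*sin(3*p) + 2*cos(2*p) - 2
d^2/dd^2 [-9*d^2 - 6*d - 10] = -18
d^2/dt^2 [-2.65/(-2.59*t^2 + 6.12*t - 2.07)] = (-35.55293*t^2 + 84.00924*t + 2.65*(5.18*t - 6.12)*(10.36*t - 12.24) - 28.41489)/(2.59*t^2 - 6.12*t + 2.07)^3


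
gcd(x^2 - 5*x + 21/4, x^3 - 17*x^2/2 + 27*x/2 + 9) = 1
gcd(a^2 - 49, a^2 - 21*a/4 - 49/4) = a - 7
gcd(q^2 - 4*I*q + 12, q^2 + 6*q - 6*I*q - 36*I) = q - 6*I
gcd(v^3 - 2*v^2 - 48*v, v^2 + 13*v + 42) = v + 6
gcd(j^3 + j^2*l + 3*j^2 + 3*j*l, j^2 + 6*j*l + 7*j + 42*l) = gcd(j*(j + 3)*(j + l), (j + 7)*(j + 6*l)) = 1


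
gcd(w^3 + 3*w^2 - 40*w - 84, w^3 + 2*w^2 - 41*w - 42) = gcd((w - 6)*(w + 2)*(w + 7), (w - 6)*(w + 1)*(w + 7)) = w^2 + w - 42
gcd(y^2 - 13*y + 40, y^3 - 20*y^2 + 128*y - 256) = y - 8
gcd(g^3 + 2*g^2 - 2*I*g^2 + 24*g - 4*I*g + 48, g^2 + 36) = g - 6*I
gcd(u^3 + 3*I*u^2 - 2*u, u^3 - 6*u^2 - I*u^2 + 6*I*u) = u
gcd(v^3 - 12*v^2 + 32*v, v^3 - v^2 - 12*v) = v^2 - 4*v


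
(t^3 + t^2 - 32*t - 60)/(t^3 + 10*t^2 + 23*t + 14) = (t^2 - t - 30)/(t^2 + 8*t + 7)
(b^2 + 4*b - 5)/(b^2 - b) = (b + 5)/b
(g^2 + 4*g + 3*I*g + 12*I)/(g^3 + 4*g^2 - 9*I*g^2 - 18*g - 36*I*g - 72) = (g + 3*I)/(g^2 - 9*I*g - 18)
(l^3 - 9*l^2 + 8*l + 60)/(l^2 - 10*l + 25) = (l^2 - 4*l - 12)/(l - 5)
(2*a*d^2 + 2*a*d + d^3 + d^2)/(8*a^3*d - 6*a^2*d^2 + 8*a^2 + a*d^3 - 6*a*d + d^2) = d*(2*a*d + 2*a + d^2 + d)/(8*a^3*d - 6*a^2*d^2 + 8*a^2 + a*d^3 - 6*a*d + d^2)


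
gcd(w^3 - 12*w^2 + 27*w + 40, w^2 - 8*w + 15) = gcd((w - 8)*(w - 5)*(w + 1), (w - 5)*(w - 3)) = w - 5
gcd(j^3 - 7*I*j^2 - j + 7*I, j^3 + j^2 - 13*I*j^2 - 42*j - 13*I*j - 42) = j^2 + j*(1 - 7*I) - 7*I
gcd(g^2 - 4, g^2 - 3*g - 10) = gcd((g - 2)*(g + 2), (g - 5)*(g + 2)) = g + 2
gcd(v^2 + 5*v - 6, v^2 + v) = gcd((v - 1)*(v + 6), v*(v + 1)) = 1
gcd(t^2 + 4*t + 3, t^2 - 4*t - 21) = t + 3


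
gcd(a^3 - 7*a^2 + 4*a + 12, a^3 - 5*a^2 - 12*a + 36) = a^2 - 8*a + 12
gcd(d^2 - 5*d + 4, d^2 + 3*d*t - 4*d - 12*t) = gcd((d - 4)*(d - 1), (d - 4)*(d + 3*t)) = d - 4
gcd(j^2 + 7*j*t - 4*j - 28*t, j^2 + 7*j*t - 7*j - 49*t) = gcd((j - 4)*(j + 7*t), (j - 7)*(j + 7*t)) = j + 7*t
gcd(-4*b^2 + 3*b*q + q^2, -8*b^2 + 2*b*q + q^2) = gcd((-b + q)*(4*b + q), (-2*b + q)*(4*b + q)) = 4*b + q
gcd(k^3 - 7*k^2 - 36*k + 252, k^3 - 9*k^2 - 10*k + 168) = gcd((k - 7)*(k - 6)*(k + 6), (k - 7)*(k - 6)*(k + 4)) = k^2 - 13*k + 42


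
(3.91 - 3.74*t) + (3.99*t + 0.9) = 0.25*t + 4.81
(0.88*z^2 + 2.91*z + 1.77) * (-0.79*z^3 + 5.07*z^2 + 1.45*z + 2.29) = -0.6952*z^5 + 2.1627*z^4 + 14.6314*z^3 + 15.2086*z^2 + 9.2304*z + 4.0533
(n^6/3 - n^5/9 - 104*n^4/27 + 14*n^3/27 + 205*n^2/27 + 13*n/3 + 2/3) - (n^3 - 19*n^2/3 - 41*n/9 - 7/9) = n^6/3 - n^5/9 - 104*n^4/27 - 13*n^3/27 + 376*n^2/27 + 80*n/9 + 13/9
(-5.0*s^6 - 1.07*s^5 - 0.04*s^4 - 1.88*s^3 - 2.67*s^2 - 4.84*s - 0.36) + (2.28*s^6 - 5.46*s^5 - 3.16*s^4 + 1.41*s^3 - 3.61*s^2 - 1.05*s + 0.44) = -2.72*s^6 - 6.53*s^5 - 3.2*s^4 - 0.47*s^3 - 6.28*s^2 - 5.89*s + 0.08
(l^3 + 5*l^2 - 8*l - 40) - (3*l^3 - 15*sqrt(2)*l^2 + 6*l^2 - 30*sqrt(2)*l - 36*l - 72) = -2*l^3 - l^2 + 15*sqrt(2)*l^2 + 28*l + 30*sqrt(2)*l + 32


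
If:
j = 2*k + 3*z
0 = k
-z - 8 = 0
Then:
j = -24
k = 0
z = -8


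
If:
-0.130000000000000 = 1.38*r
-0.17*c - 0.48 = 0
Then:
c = -2.82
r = -0.09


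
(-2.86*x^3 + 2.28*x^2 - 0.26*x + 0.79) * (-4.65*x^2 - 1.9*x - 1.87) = 13.299*x^5 - 5.168*x^4 + 2.2252*x^3 - 7.4431*x^2 - 1.0148*x - 1.4773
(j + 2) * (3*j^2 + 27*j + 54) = 3*j^3 + 33*j^2 + 108*j + 108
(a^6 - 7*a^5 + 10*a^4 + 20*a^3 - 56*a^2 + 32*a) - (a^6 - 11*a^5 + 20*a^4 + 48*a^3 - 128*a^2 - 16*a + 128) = 4*a^5 - 10*a^4 - 28*a^3 + 72*a^2 + 48*a - 128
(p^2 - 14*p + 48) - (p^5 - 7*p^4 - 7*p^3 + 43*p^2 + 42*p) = -p^5 + 7*p^4 + 7*p^3 - 42*p^2 - 56*p + 48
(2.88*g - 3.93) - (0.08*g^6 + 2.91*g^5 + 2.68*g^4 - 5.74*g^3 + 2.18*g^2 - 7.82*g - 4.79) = -0.08*g^6 - 2.91*g^5 - 2.68*g^4 + 5.74*g^3 - 2.18*g^2 + 10.7*g + 0.86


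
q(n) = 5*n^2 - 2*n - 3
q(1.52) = 5.51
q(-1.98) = 20.56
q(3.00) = 36.00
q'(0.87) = 6.70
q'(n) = 10*n - 2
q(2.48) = 22.79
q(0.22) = -3.20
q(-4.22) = 94.48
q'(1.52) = 13.20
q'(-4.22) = -44.20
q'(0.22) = 0.20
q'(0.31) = 1.10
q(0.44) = -2.91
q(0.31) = -3.14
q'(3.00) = 28.00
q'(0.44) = 2.40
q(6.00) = 165.00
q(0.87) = -0.96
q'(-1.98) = -21.80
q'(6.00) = 58.00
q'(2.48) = 22.80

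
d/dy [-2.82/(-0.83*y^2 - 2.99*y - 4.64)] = (-4.6812*y - 8.4318)/(0.83*y^2 + 2.99*y + 4.64)^2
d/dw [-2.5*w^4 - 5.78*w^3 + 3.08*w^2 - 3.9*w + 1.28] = -10.0*w^3 - 17.34*w^2 + 6.16*w - 3.9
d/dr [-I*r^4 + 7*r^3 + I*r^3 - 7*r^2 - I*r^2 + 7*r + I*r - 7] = -4*I*r^3 + 3*r^2*(7 + I) - 2*r*(7 + I) + 7 + I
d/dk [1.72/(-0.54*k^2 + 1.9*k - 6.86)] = (1.8576*k - 3.268)/(0.54*k^2 - 1.9*k + 6.86)^2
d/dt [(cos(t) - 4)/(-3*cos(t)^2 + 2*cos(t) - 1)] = (-3*cos(t)^2 + 24*cos(t) - 7)*sin(t)/(3*sin(t)^2 + 2*cos(t) - 4)^2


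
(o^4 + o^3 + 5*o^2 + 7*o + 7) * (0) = 0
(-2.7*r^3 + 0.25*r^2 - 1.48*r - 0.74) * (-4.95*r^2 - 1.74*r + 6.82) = 13.365*r^5 + 3.4605*r^4 - 11.523*r^3 + 7.9432*r^2 - 8.806*r - 5.0468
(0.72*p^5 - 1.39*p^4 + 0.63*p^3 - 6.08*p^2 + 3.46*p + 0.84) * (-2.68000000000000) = -1.9296*p^5 + 3.7252*p^4 - 1.6884*p^3 + 16.2944*p^2 - 9.2728*p - 2.2512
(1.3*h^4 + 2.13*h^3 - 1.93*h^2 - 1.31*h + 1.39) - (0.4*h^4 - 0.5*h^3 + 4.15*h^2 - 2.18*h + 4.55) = 0.9*h^4 + 2.63*h^3 - 6.08*h^2 + 0.87*h - 3.16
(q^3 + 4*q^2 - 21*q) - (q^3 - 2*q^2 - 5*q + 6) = 6*q^2 - 16*q - 6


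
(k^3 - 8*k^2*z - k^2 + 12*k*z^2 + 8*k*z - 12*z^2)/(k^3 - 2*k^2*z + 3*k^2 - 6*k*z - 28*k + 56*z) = (k^2 - 6*k*z - k + 6*z)/(k^2 + 3*k - 28)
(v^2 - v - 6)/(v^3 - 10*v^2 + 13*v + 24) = (v + 2)/(v^2 - 7*v - 8)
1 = 1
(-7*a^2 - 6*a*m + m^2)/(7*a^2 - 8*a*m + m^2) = (-a - m)/(a - m)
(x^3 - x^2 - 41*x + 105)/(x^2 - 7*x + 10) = (x^2 + 4*x - 21)/(x - 2)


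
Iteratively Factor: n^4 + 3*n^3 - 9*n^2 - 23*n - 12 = (n - 3)*(n^3 + 6*n^2 + 9*n + 4) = (n - 3)*(n + 1)*(n^2 + 5*n + 4) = (n - 3)*(n + 1)^2*(n + 4)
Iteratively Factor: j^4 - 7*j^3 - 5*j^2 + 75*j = (j + 3)*(j^3 - 10*j^2 + 25*j) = (j - 5)*(j + 3)*(j^2 - 5*j) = j*(j - 5)*(j + 3)*(j - 5)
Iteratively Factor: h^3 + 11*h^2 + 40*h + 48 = (h + 3)*(h^2 + 8*h + 16) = (h + 3)*(h + 4)*(h + 4)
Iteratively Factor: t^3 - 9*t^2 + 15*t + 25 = (t - 5)*(t^2 - 4*t - 5) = (t - 5)^2*(t + 1)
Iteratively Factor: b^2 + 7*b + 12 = (b + 3)*(b + 4)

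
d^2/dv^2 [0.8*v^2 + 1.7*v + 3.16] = 1.60000000000000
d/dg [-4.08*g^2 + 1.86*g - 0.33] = 1.86 - 8.16*g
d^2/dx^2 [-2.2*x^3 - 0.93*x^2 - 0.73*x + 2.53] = -13.2*x - 1.86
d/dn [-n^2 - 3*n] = -2*n - 3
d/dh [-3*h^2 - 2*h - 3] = -6*h - 2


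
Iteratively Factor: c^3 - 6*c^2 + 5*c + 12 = (c - 4)*(c^2 - 2*c - 3) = (c - 4)*(c + 1)*(c - 3)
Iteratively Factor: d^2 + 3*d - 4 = (d + 4)*(d - 1)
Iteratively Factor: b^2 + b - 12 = (b - 3)*(b + 4)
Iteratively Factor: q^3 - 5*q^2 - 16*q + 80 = (q - 5)*(q^2 - 16) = (q - 5)*(q - 4)*(q + 4)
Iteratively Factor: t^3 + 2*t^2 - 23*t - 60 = (t + 4)*(t^2 - 2*t - 15) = (t + 3)*(t + 4)*(t - 5)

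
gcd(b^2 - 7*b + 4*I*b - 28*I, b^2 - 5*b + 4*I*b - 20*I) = b + 4*I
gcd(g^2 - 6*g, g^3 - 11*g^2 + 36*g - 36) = g - 6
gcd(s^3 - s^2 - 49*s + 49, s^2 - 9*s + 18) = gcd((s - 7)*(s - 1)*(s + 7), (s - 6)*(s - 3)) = 1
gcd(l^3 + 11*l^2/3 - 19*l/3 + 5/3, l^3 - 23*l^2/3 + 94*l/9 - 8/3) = l - 1/3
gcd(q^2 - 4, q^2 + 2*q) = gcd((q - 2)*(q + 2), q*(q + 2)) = q + 2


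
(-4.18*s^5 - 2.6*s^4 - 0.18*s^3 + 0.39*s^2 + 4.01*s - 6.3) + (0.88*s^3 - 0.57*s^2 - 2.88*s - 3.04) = -4.18*s^5 - 2.6*s^4 + 0.7*s^3 - 0.18*s^2 + 1.13*s - 9.34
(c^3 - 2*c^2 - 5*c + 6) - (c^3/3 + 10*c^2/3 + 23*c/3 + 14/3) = 2*c^3/3 - 16*c^2/3 - 38*c/3 + 4/3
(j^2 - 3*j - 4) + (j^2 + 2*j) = 2*j^2 - j - 4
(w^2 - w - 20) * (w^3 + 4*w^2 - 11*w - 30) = w^5 + 3*w^4 - 35*w^3 - 99*w^2 + 250*w + 600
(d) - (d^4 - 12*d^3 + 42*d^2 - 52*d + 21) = -d^4 + 12*d^3 - 42*d^2 + 53*d - 21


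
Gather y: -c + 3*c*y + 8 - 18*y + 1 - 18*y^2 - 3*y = -c - 18*y^2 + y*(3*c - 21) + 9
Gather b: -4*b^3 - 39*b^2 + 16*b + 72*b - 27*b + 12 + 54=-4*b^3 - 39*b^2 + 61*b + 66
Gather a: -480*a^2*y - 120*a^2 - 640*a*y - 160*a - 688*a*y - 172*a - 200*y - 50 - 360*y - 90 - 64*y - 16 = a^2*(-480*y - 120) + a*(-1328*y - 332) - 624*y - 156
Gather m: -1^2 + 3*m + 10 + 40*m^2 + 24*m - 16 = 40*m^2 + 27*m - 7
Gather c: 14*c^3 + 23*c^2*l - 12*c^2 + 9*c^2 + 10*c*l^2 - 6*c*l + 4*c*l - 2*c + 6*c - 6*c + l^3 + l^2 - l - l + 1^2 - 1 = 14*c^3 + c^2*(23*l - 3) + c*(10*l^2 - 2*l - 2) + l^3 + l^2 - 2*l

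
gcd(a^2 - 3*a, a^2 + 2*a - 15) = a - 3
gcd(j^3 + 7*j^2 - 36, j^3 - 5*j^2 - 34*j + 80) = j - 2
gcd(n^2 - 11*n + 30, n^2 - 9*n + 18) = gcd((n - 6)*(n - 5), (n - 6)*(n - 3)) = n - 6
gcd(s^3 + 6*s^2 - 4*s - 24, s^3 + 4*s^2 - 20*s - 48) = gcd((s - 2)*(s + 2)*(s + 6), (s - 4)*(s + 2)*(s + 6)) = s^2 + 8*s + 12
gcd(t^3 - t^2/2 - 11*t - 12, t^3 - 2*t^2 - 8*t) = t^2 - 2*t - 8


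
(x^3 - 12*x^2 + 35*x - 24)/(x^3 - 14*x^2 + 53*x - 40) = (x - 3)/(x - 5)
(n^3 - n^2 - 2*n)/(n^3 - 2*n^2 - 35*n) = (-n^2 + n + 2)/(-n^2 + 2*n + 35)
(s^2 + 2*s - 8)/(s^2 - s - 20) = (s - 2)/(s - 5)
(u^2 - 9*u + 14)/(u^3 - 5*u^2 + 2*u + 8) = (u - 7)/(u^2 - 3*u - 4)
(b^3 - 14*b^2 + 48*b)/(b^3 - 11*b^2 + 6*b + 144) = b/(b + 3)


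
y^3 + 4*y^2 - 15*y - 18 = (y - 3)*(y + 1)*(y + 6)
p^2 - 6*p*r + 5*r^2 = (p - 5*r)*(p - r)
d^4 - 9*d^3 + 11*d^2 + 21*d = d*(d - 7)*(d - 3)*(d + 1)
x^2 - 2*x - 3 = (x - 3)*(x + 1)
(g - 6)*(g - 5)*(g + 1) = g^3 - 10*g^2 + 19*g + 30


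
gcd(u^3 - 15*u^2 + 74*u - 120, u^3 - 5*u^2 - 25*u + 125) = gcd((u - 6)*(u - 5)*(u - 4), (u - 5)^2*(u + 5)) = u - 5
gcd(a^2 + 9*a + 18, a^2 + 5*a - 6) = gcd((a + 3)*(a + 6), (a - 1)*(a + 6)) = a + 6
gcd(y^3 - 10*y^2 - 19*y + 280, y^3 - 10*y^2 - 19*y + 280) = y^3 - 10*y^2 - 19*y + 280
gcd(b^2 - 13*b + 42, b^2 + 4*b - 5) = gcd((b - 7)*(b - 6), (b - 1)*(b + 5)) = 1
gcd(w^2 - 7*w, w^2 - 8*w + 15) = 1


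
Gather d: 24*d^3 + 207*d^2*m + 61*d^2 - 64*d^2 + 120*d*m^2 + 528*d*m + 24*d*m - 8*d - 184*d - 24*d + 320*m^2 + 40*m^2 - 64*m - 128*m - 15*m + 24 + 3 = 24*d^3 + d^2*(207*m - 3) + d*(120*m^2 + 552*m - 216) + 360*m^2 - 207*m + 27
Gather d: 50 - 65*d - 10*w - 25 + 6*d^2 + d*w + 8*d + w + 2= 6*d^2 + d*(w - 57) - 9*w + 27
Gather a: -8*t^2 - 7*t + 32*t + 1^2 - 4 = -8*t^2 + 25*t - 3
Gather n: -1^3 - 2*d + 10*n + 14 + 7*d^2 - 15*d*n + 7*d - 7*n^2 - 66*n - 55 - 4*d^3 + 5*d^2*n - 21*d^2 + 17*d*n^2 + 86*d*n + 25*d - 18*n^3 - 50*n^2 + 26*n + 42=-4*d^3 - 14*d^2 + 30*d - 18*n^3 + n^2*(17*d - 57) + n*(5*d^2 + 71*d - 30)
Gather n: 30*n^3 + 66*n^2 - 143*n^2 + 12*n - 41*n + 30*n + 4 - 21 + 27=30*n^3 - 77*n^2 + n + 10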